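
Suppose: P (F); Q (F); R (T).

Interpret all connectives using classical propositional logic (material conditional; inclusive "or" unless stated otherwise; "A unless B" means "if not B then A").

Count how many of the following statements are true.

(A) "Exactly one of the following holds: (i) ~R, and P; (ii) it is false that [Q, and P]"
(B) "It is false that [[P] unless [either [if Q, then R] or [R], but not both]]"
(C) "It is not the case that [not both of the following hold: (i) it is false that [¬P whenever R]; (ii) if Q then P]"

2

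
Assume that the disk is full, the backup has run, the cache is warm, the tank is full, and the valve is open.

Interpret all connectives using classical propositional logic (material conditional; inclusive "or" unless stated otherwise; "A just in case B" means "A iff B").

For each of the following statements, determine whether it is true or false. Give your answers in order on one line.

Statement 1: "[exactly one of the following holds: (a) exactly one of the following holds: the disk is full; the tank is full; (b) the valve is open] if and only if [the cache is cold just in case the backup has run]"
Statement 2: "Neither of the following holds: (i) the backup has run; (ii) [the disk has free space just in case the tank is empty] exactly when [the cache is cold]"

Statement 1 false; Statement 2 false

Let G = "the disk is full" (T), N = "the tank is full" (T), M = "the valve is open" (T), V = "the cache is warm" (T), P = "the backup has run" (T).

Statement 1: In symbols: ((G xor N) xor M) <-> (~V <-> P)

G xor N = T xor T = F
(G xor N) xor M = F xor T = T
~V = ~T = F
~V <-> P = F <-> T = F
((G xor N) xor M) <-> (~V <-> P) = T <-> F = F
Thus Statement 1 is false.

Statement 2: Parsed as P nor ((~G <-> ~N) <-> ~V)

~G = ~T = F
~N = ~T = F
~G <-> ~N = F <-> F = T
~V = ~T = F
(~G <-> ~N) <-> ~V = T <-> F = F
P nor ((~G <-> ~N) <-> ~V) = T nor F = F
Hence Statement 2 is false.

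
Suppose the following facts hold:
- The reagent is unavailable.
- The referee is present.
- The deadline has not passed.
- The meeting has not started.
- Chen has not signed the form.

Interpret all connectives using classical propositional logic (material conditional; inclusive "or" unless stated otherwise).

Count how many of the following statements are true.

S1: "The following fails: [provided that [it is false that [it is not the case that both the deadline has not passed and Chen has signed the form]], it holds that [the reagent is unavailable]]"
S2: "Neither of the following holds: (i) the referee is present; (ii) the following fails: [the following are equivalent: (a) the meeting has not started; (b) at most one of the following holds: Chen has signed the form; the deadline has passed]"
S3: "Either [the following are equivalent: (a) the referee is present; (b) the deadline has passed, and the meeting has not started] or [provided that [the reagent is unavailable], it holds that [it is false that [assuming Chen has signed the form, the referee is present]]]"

0

Let D = "the deadline has passed" (False), R = "Chen has signed the form" (False), U = "the reagent is available" (False), N = "the referee is present" (True), V = "the meeting has started" (False).

S1: In symbols: not (not (not D nand R) -> not U)

not D = not False = True
not D nand R = True nand False = True
not (not D nand R) = not True = False
not U = not False = True
not (not D nand R) -> not U = False -> True = True
not (not (not D nand R) -> not U) = not True = False
Thus S1 is false.

S2: This is N nor not (not V iff (R nand D)).

not V = not False = True
R nand D = False nand False = True
not V iff (R nand D) = True iff True = True
not (not V iff (R nand D)) = not True = False
N nor not (not V iff (R nand D)) = True nor False = False
Hence S2 is false.

S3: Parsed as (N iff (D and not V)) or (not U -> not (R -> N))

not V = not False = True
D and not V = False and True = False
N iff (D and not V) = True iff False = False
not U = not False = True
R -> N = False -> True = True
not (R -> N) = not True = False
not U -> not (R -> N) = True -> False = False
(N iff (D and not V)) or (not U -> not (R -> N)) = False or False = False
So S3 is false.

Count: 0.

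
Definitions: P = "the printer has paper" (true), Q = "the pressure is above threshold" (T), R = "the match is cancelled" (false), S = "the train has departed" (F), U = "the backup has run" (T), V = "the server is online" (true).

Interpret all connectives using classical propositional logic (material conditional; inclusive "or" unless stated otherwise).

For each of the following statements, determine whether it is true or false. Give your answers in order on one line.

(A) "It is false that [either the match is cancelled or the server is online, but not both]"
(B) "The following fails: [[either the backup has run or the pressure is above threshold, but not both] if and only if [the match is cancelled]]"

(A): In symbols: ~(R xor V)

R xor V = F xor T = T
~(R xor V) = ~T = F
Hence (A) is false.

(B): This is ~((U xor Q) <-> R).

U xor Q = T xor T = F
(U xor Q) <-> R = F <-> F = T
~((U xor Q) <-> R) = ~T = F
Thus (B) is false.

(A) false, (B) false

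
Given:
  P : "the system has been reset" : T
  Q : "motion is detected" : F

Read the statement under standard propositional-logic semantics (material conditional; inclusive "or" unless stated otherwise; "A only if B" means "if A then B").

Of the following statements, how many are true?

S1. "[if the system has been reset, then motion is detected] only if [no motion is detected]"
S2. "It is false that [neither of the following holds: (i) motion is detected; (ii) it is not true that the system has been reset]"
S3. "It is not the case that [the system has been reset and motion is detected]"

S1: Parsed as (P -> Q) -> ~Q

P -> Q = T -> F = F
~Q = ~F = T
(P -> Q) -> ~Q = F -> T = T
Hence S1 is true.

S2: In symbols: ~(Q nor ~P)

~P = ~T = F
Q nor ~P = F nor F = T
~(Q nor ~P) = ~T = F
So S2 is false.

S3: This is ~(P & Q).

P & Q = T & F = F
~(P & Q) = ~F = T
Hence S3 is true.

Count: 2.

2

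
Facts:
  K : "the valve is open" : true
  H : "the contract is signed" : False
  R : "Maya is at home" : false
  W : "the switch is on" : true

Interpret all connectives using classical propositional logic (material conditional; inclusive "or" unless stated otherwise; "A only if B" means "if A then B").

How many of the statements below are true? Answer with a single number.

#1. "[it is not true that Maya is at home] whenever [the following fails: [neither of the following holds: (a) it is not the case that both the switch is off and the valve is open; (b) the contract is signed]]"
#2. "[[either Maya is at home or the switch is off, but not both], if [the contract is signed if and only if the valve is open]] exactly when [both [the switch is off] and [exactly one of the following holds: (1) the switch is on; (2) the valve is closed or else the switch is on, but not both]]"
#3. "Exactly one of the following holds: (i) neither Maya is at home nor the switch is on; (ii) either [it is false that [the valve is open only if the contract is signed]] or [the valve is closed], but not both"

2

#1: This is ¬((¬W ↑ K) ↓ H) → ¬R.

¬W = ¬T = F
¬W ↑ K = F ↑ T = T
(¬W ↑ K) ↓ H = T ↓ F = F
¬((¬W ↑ K) ↓ H) = ¬F = T
¬R = ¬F = T
¬((¬W ↑ K) ↓ H) → ¬R = T → T = T
Hence #1 is true.

#2: Formalization: ((H ↔ K) → (R ⊕ ¬W)) ↔ (¬W ∧ (W ⊕ (¬K ⊕ W)))

H ↔ K = F ↔ T = F
¬W = ¬T = F
R ⊕ ¬W = F ⊕ F = F
(H ↔ K) → (R ⊕ ¬W) = F → F = T
¬W = ¬T = F
¬K = ¬T = F
¬K ⊕ W = F ⊕ T = T
W ⊕ (¬K ⊕ W) = T ⊕ T = F
¬W ∧ (W ⊕ (¬K ⊕ W)) = F ∧ F = F
((H ↔ K) → (R ⊕ ¬W)) ↔ (¬W ∧ (W ⊕ (¬K ⊕ W))) = T ↔ F = F
Hence #2 is false.

#3: Parsed as (R ↓ W) ⊕ (¬(K → H) ⊕ ¬K)

R ↓ W = F ↓ T = F
K → H = T → F = F
¬(K → H) = ¬F = T
¬K = ¬T = F
¬(K → H) ⊕ ¬K = T ⊕ F = T
(R ↓ W) ⊕ (¬(K → H) ⊕ ¬K) = F ⊕ T = T
So #3 is true.

Count: 2.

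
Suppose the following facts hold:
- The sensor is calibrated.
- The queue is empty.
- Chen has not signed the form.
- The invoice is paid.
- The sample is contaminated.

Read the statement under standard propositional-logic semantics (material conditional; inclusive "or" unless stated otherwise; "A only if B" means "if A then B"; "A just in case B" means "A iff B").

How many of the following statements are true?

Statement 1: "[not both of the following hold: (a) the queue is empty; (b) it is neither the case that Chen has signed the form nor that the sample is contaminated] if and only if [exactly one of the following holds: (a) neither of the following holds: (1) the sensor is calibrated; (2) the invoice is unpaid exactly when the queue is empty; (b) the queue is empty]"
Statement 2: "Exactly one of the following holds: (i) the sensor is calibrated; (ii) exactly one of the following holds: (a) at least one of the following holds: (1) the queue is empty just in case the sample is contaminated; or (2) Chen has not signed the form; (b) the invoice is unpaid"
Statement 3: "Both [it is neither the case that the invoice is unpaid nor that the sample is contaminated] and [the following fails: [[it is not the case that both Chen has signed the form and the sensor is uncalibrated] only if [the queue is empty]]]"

1

Let P = "the queue is empty" (T), U = "Chen has signed the form" (F), G = "the sample is contaminated" (T), H = "the sensor is calibrated" (T), K = "the invoice is paid" (T).

Statement 1: Parsed as (P ↑ (U ↓ G)) ↔ ((H ↓ (¬K ↔ P)) ⊕ P)

U ↓ G = F ↓ T = F
P ↑ (U ↓ G) = T ↑ F = T
¬K = ¬T = F
¬K ↔ P = F ↔ T = F
H ↓ (¬K ↔ P) = T ↓ F = F
(H ↓ (¬K ↔ P)) ⊕ P = F ⊕ T = T
(P ↑ (U ↓ G)) ↔ ((H ↓ (¬K ↔ P)) ⊕ P) = T ↔ T = T
Thus Statement 1 is true.

Statement 2: In symbols: H ⊕ (((P ↔ G) ∨ ¬U) ⊕ ¬K)

P ↔ G = T ↔ T = T
¬U = ¬F = T
(P ↔ G) ∨ ¬U = T ∨ T = T
¬K = ¬T = F
((P ↔ G) ∨ ¬U) ⊕ ¬K = T ⊕ F = T
H ⊕ (((P ↔ G) ∨ ¬U) ⊕ ¬K) = T ⊕ T = F
So Statement 2 is false.

Statement 3: This is (¬K ↓ G) ∧ ¬((U ↑ ¬H) → P).

¬K = ¬T = F
¬K ↓ G = F ↓ T = F
¬H = ¬T = F
U ↑ ¬H = F ↑ F = T
(U ↑ ¬H) → P = T → T = T
¬((U ↑ ¬H) → P) = ¬T = F
(¬K ↓ G) ∧ ¬((U ↑ ¬H) → P) = F ∧ F = F
Thus Statement 3 is false.

1 of the 3 statements is true.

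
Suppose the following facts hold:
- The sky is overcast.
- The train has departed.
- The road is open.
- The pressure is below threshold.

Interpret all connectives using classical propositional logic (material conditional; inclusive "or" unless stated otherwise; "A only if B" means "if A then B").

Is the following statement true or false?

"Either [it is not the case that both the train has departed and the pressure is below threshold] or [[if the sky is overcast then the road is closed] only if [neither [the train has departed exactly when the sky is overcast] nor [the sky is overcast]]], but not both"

Let Q = "the train has departed" (True), S = "the pressure is above threshold" (False), P = "the sky is overcast" (True), R = "the road is closed" (False).
Formalization: (Q nand not S) xor ((P -> R) -> ((Q iff P) nor P))

not S = not False = True
Q nand not S = True nand True = False
P -> R = True -> False = False
Q iff P = True iff True = True
(Q iff P) nor P = True nor True = False
(P -> R) -> ((Q iff P) nor P) = False -> False = True
(Q nand not S) xor ((P -> R) -> ((Q iff P) nor P)) = False xor True = True

True.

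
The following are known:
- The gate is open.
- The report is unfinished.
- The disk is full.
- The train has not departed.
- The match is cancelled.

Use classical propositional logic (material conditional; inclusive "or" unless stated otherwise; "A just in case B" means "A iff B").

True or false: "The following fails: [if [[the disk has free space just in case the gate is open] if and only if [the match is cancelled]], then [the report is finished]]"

The statement is false.

Let R = "the disk is full" (T), P = "the gate is open" (T), U = "the match is cancelled" (T), Q = "the report is finished" (F).
Formalization: ¬(((¬R ↔ P) ↔ U) → Q)

¬R = ¬T = F
¬R ↔ P = F ↔ T = F
(¬R ↔ P) ↔ U = F ↔ T = F
((¬R ↔ P) ↔ U) → Q = F → F = T
¬(((¬R ↔ P) ↔ U) → Q) = ¬T = F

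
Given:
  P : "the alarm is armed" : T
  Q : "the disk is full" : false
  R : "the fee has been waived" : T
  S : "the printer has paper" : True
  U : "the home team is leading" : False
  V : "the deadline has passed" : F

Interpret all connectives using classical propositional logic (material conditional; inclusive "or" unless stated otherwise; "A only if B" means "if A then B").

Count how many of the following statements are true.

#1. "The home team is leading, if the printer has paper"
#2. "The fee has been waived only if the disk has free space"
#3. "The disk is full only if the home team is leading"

2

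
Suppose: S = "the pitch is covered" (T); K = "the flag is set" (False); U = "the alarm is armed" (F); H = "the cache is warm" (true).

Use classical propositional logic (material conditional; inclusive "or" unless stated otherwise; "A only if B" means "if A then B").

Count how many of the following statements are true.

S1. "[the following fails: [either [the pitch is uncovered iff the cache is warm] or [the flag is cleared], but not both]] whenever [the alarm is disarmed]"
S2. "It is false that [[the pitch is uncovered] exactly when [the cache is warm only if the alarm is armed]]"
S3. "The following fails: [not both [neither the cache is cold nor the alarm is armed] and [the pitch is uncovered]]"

0

S1: In symbols: ~U -> ~((~S <-> H) xor ~K)

~U = ~F = T
~S = ~T = F
~S <-> H = F <-> T = F
~K = ~F = T
(~S <-> H) xor ~K = F xor T = T
~((~S <-> H) xor ~K) = ~T = F
~U -> ~((~S <-> H) xor ~K) = T -> F = F
Thus S1 is false.

S2: Parsed as ~(~S <-> (H -> U))

~S = ~T = F
H -> U = T -> F = F
~S <-> (H -> U) = F <-> F = T
~(~S <-> (H -> U)) = ~T = F
So S2 is false.

S3: Parsed as ~((~H nor U) nand ~S)

~H = ~T = F
~H nor U = F nor F = T
~S = ~T = F
(~H nor U) nand ~S = T nand F = T
~((~H nor U) nand ~S) = ~T = F
So S3 is false.

0 of the 3 statements are true (none).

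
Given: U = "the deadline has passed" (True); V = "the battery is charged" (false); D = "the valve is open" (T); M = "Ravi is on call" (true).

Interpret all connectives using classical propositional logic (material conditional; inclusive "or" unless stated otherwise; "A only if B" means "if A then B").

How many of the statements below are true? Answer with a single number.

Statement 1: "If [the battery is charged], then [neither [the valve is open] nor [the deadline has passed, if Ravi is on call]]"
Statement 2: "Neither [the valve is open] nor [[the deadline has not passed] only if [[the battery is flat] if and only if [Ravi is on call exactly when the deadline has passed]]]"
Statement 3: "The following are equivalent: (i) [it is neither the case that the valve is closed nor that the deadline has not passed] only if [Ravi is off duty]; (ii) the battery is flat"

Statement 1: This is V → (D ↓ (M → U)).

M → U = T → T = T
D ↓ (M → U) = T ↓ T = F
V → (D ↓ (M → U)) = F → F = T
So Statement 1 is true.

Statement 2: This is D ↓ (¬U → (¬V ↔ (M ↔ U))).

¬U = ¬T = F
¬V = ¬F = T
M ↔ U = T ↔ T = T
¬V ↔ (M ↔ U) = T ↔ T = T
¬U → (¬V ↔ (M ↔ U)) = F → T = T
D ↓ (¬U → (¬V ↔ (M ↔ U))) = T ↓ T = F
So Statement 2 is false.

Statement 3: In symbols: ((¬D ↓ ¬U) → ¬M) ↔ ¬V

¬D = ¬T = F
¬U = ¬T = F
¬D ↓ ¬U = F ↓ F = T
¬M = ¬T = F
(¬D ↓ ¬U) → ¬M = T → F = F
¬V = ¬F = T
((¬D ↓ ¬U) → ¬M) ↔ ¬V = F ↔ T = F
So Statement 3 is false.

True statements: 1 (Statement 1).

1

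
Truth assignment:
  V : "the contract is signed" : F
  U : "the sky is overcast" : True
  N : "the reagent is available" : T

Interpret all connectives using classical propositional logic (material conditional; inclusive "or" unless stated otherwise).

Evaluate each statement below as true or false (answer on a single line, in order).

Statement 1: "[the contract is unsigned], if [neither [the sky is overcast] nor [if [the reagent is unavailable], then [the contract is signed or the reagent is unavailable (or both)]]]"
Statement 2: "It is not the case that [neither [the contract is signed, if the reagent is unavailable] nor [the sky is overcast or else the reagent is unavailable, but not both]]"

Statement 1 True; Statement 2 True

Statement 1: Formalization: (U nor (not N -> (V or not N))) -> not V

not N = not True = False
not N = not True = False
V or not N = False or False = False
not N -> (V or not N) = False -> False = True
U nor (not N -> (V or not N)) = True nor True = False
not V = not False = True
(U nor (not N -> (V or not N))) -> not V = False -> True = True
Thus Statement 1 is true.

Statement 2: In symbols: not ((not N -> V) nor (U xor not N))

not N = not True = False
not N -> V = False -> False = True
not N = not True = False
U xor not N = True xor False = True
(not N -> V) nor (U xor not N) = True nor True = False
not ((not N -> V) nor (U xor not N)) = not False = True
Hence Statement 2 is true.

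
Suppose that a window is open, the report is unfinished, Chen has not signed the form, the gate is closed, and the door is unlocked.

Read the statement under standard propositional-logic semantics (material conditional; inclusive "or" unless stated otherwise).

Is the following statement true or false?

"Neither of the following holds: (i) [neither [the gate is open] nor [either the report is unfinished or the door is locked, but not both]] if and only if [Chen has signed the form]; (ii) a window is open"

Let S = "the gate is open" (F), Q = "the report is finished" (F), U = "the door is locked" (F), R = "Chen has signed the form" (F), P = "a window is open" (T).
This is ((S ↓ (¬Q ⊕ U)) ↔ R) ↓ P.

¬Q = ¬F = T
¬Q ⊕ U = T ⊕ F = T
S ↓ (¬Q ⊕ U) = F ↓ T = F
(S ↓ (¬Q ⊕ U)) ↔ R = F ↔ F = T
((S ↓ (¬Q ⊕ U)) ↔ R) ↓ P = T ↓ T = F

False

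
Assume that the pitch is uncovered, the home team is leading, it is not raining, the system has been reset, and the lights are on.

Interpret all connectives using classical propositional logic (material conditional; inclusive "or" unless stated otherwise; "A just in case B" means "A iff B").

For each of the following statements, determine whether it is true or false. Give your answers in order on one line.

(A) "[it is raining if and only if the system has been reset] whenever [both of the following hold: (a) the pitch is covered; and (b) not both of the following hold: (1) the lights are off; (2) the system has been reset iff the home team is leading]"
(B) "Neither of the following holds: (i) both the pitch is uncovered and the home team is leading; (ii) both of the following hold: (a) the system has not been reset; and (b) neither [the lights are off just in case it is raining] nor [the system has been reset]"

Let M = "the pitch is covered" (F), N = "the lights are on" (T), S = "the system has been reset" (T), D = "the home team is leading" (T), R = "it is raining" (F).

(A): In symbols: (M ∧ (¬N ↑ (S ↔ D))) → (R ↔ S)

¬N = ¬T = F
S ↔ D = T ↔ T = T
¬N ↑ (S ↔ D) = F ↑ T = T
M ∧ (¬N ↑ (S ↔ D)) = F ∧ T = F
R ↔ S = F ↔ T = F
(M ∧ (¬N ↑ (S ↔ D))) → (R ↔ S) = F → F = T
Thus (A) is true.

(B): In symbols: (¬M ∧ D) ↓ (¬S ∧ ((¬N ↔ R) ↓ S))

¬M = ¬F = T
¬M ∧ D = T ∧ T = T
¬S = ¬T = F
¬N = ¬T = F
¬N ↔ R = F ↔ F = T
(¬N ↔ R) ↓ S = T ↓ T = F
¬S ∧ ((¬N ↔ R) ↓ S) = F ∧ F = F
(¬M ∧ D) ↓ (¬S ∧ ((¬N ↔ R) ↓ S)) = T ↓ F = F
So (B) is false.

(A) true / (B) false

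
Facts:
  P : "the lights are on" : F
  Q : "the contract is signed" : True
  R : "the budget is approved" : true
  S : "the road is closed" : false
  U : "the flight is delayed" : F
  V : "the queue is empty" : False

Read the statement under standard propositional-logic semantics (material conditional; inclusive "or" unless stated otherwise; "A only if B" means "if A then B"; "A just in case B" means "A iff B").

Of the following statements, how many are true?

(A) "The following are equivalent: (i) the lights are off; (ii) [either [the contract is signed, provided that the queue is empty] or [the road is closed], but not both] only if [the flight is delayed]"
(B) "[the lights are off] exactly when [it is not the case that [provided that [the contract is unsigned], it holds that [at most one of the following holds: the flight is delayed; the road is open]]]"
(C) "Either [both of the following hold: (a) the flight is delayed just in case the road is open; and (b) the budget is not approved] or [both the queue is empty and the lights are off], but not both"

0

(A): This is ¬P ↔ (((V → Q) ⊕ S) → U).

¬P = ¬F = T
V → Q = F → T = T
(V → Q) ⊕ S = T ⊕ F = T
((V → Q) ⊕ S) → U = T → F = F
¬P ↔ (((V → Q) ⊕ S) → U) = T ↔ F = F
So (A) is false.

(B): Formalization: ¬P ↔ ¬(¬Q → (U ↑ ¬S))

¬P = ¬F = T
¬Q = ¬T = F
¬S = ¬F = T
U ↑ ¬S = F ↑ T = T
¬Q → (U ↑ ¬S) = F → T = T
¬(¬Q → (U ↑ ¬S)) = ¬T = F
¬P ↔ ¬(¬Q → (U ↑ ¬S)) = T ↔ F = F
Hence (B) is false.

(C): In symbols: ((U ↔ ¬S) ∧ ¬R) ⊕ (V ∧ ¬P)

¬S = ¬F = T
U ↔ ¬S = F ↔ T = F
¬R = ¬T = F
(U ↔ ¬S) ∧ ¬R = F ∧ F = F
¬P = ¬F = T
V ∧ ¬P = F ∧ T = F
((U ↔ ¬S) ∧ ¬R) ⊕ (V ∧ ¬P) = F ⊕ F = F
So (C) is false.

Count: 0.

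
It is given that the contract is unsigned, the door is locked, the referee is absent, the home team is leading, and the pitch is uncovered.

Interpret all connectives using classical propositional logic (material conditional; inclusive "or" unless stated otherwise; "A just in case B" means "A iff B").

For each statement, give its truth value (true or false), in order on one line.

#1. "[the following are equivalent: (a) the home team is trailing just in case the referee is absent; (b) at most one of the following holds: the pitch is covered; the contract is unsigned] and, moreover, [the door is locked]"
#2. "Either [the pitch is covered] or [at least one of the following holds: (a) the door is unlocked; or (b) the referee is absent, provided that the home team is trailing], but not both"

Let S = "the home team is leading" (T), R = "the referee is present" (F), U = "the pitch is covered" (F), P = "the contract is signed" (F), Q = "the door is locked" (T).

#1: Formalization: ((¬S ↔ ¬R) ↔ (U ↑ ¬P)) ∧ Q

¬S = ¬T = F
¬R = ¬F = T
¬S ↔ ¬R = F ↔ T = F
¬P = ¬F = T
U ↑ ¬P = F ↑ T = T
(¬S ↔ ¬R) ↔ (U ↑ ¬P) = F ↔ T = F
((¬S ↔ ¬R) ↔ (U ↑ ¬P)) ∧ Q = F ∧ T = F
Hence #1 is false.

#2: Formalization: U ⊕ (¬Q ∨ (¬S → ¬R))

¬Q = ¬T = F
¬S = ¬T = F
¬R = ¬F = T
¬S → ¬R = F → T = T
¬Q ∨ (¬S → ¬R) = F ∨ T = T
U ⊕ (¬Q ∨ (¬S → ¬R)) = F ⊕ T = T
Hence #2 is true.

#1 F, #2 T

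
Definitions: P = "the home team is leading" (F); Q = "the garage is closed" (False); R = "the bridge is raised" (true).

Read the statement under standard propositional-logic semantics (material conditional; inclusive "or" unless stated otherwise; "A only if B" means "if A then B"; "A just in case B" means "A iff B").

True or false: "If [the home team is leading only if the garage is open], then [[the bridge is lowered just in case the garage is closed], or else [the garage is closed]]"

true

Values: P=False, Q=False, R=True.
Parsed as (P -> not Q) -> ((not R iff Q) or Q)

not Q = not False = True
P -> not Q = False -> True = True
not R = not True = False
not R iff Q = False iff False = True
(not R iff Q) or Q = True or False = True
(P -> not Q) -> ((not R iff Q) or Q) = True -> True = True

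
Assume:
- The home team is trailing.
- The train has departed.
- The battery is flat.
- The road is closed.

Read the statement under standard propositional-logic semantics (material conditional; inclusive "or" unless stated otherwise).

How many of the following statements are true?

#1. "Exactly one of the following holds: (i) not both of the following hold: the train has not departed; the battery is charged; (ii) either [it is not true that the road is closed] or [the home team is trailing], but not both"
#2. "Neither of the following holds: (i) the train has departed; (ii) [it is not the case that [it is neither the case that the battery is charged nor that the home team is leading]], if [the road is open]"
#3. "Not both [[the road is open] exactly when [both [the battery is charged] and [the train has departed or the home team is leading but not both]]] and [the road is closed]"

0

Let H = "the train has departed" (T), R = "the battery is charged" (F), L = "the road is closed" (T), D = "the home team is leading" (F).

#1: Formalization: (~H nand R) xor (~L xor ~D)

~H = ~T = F
~H nand R = F nand F = T
~L = ~T = F
~D = ~F = T
~L xor ~D = F xor T = T
(~H nand R) xor (~L xor ~D) = T xor T = F
Thus #1 is false.

#2: This is H nor (~L -> ~(R nor D)).

~L = ~T = F
R nor D = F nor F = T
~(R nor D) = ~T = F
~L -> ~(R nor D) = F -> F = T
H nor (~L -> ~(R nor D)) = T nor T = F
Hence #2 is false.

#3: In symbols: (~L <-> (R & (H xor D))) nand L

~L = ~T = F
H xor D = T xor F = T
R & (H xor D) = F & T = F
~L <-> (R & (H xor D)) = F <-> F = T
(~L <-> (R & (H xor D))) nand L = T nand T = F
Thus #3 is false.

Count: 0.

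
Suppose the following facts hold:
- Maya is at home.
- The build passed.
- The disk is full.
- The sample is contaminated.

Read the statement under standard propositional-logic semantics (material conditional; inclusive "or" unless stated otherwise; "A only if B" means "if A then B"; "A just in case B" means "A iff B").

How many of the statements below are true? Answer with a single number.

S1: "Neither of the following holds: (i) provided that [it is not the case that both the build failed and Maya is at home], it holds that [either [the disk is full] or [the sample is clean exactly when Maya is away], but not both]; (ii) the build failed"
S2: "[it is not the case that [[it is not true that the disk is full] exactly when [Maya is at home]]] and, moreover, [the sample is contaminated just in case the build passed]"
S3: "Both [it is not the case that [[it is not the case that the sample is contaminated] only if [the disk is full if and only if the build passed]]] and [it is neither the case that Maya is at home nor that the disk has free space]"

Let Q = "the build passed" (True), P = "Maya is at home" (True), R = "the disk is full" (True), S = "the sample is contaminated" (True).

S1: This is ((not Q nand P) -> (R xor (not S iff not P))) nor not Q.

not Q = not True = False
not Q nand P = False nand True = True
not S = not True = False
not P = not True = False
not S iff not P = False iff False = True
R xor (not S iff not P) = True xor True = False
(not Q nand P) -> (R xor (not S iff not P)) = True -> False = False
not Q = not True = False
((not Q nand P) -> (R xor (not S iff not P))) nor not Q = False nor False = True
Hence S1 is true.

S2: Formalization: not (not R iff P) and (S iff Q)

not R = not True = False
not R iff P = False iff True = False
not (not R iff P) = not False = True
S iff Q = True iff True = True
not (not R iff P) and (S iff Q) = True and True = True
So S2 is true.

S3: In symbols: not (not S -> (R iff Q)) and (P nor not R)

not S = not True = False
R iff Q = True iff True = True
not S -> (R iff Q) = False -> True = True
not (not S -> (R iff Q)) = not True = False
not R = not True = False
P nor not R = True nor False = False
not (not S -> (R iff Q)) and (P nor not R) = False and False = False
Hence S3 is false.

2 of the 3 statements are true (S1, S2).

2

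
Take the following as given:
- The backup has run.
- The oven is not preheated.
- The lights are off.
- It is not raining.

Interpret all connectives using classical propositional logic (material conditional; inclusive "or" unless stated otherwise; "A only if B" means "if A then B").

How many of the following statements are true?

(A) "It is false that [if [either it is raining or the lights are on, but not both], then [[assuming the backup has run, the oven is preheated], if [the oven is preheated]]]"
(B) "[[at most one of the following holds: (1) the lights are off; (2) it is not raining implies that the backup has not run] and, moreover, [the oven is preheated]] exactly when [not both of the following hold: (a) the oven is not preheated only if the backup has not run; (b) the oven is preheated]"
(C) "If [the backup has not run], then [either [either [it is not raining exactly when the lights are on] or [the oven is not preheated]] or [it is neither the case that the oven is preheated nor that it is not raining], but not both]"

1

Let S = "it is raining" (False), R = "the lights are on" (False), Q = "the oven is preheated" (False), P = "the backup has run" (True).

(A): Formalization: not ((S xor R) -> (Q -> (P -> Q)))

S xor R = False xor False = False
P -> Q = True -> False = False
Q -> (P -> Q) = False -> False = True
(S xor R) -> (Q -> (P -> Q)) = False -> True = True
not ((S xor R) -> (Q -> (P -> Q))) = not True = False
So (A) is false.

(B): Parsed as ((not R nand (not S -> not P)) and Q) iff ((not Q -> not P) nand Q)

not R = not False = True
not S = not False = True
not P = not True = False
not S -> not P = True -> False = False
not R nand (not S -> not P) = True nand False = True
(not R nand (not S -> not P)) and Q = True and False = False
not Q = not False = True
not P = not True = False
not Q -> not P = True -> False = False
(not Q -> not P) nand Q = False nand False = True
((not R nand (not S -> not P)) and Q) iff ((not Q -> not P) nand Q) = False iff True = False
Hence (B) is false.

(C): This is not P -> (((not S iff R) or not Q) xor (Q nor not S)).

not P = not True = False
not S = not False = True
not S iff R = True iff False = False
not Q = not False = True
(not S iff R) or not Q = False or True = True
not S = not False = True
Q nor not S = False nor True = False
((not S iff R) or not Q) xor (Q nor not S) = True xor False = True
not P -> (((not S iff R) or not Q) xor (Q nor not S)) = False -> True = True
So (C) is true.

Count: 1.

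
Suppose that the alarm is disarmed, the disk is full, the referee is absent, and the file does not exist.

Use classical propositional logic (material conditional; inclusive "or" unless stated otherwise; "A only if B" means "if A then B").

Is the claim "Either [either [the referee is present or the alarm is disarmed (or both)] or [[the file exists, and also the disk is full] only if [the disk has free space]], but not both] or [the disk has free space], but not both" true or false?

false

Let H = "the referee is present" (F), S = "the alarm is armed" (F), V = "the file exists" (F), K = "the disk is full" (T).
Parsed as ((H | ~S) xor ((V & K) -> ~K)) xor ~K

~S = ~F = T
H | ~S = F | T = T
V & K = F & T = F
~K = ~T = F
(V & K) -> ~K = F -> F = T
(H | ~S) xor ((V & K) -> ~K) = T xor T = F
~K = ~T = F
((H | ~S) xor ((V & K) -> ~K)) xor ~K = F xor F = F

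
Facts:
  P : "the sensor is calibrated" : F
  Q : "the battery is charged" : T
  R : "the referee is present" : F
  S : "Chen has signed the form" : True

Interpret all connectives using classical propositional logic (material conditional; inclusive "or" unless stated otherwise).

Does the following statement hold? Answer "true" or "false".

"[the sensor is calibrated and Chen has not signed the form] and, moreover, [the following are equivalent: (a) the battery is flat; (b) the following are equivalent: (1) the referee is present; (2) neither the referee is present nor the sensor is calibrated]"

This is (P ∧ ¬S) ∧ (¬Q ↔ (R ↔ (R ↓ P))).

¬S = ¬T = F
P ∧ ¬S = F ∧ F = F
¬Q = ¬T = F
R ↓ P = F ↓ F = T
R ↔ (R ↓ P) = F ↔ T = F
¬Q ↔ (R ↔ (R ↓ P)) = F ↔ F = T
(P ∧ ¬S) ∧ (¬Q ↔ (R ↔ (R ↓ P))) = F ∧ T = F

false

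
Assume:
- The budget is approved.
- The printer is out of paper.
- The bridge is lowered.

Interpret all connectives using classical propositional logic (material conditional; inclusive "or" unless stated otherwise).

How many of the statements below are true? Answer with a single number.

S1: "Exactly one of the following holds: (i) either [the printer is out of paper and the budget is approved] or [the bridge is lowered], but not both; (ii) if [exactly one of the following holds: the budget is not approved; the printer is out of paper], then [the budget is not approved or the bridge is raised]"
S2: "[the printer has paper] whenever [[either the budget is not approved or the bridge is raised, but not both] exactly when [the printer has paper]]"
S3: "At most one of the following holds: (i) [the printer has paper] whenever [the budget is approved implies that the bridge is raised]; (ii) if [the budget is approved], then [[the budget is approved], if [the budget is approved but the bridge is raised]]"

Let G = "the printer has paper" (False), D = "the budget is approved" (True), Q = "the bridge is raised" (False).

S1: Formalization: ((not G and D) xor not Q) xor ((not D xor not G) -> (not D or Q))

not G = not False = True
not G and D = True and True = True
not Q = not False = True
(not G and D) xor not Q = True xor True = False
not D = not True = False
not G = not False = True
not D xor not G = False xor True = True
not D = not True = False
not D or Q = False or False = False
(not D xor not G) -> (not D or Q) = True -> False = False
((not G and D) xor not Q) xor ((not D xor not G) -> (not D or Q)) = False xor False = False
So S1 is false.

S2: In symbols: ((not D xor Q) iff G) -> G

not D = not True = False
not D xor Q = False xor False = False
(not D xor Q) iff G = False iff False = True
((not D xor Q) iff G) -> G = True -> False = False
Thus S2 is false.

S3: Formalization: ((D -> Q) -> G) nand (D -> ((D and Q) -> D))

D -> Q = True -> False = False
(D -> Q) -> G = False -> False = True
D and Q = True and False = False
(D and Q) -> D = False -> True = True
D -> ((D and Q) -> D) = True -> True = True
((D -> Q) -> G) nand (D -> ((D and Q) -> D)) = True nand True = False
So S3 is false.

True statements: 0 (none).

0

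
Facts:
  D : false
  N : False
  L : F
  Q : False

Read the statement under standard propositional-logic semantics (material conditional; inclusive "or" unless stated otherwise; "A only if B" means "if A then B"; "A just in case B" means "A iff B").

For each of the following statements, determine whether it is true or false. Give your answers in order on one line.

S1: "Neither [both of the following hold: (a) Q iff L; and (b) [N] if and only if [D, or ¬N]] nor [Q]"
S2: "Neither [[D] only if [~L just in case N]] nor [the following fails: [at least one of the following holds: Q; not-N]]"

S1 True / S2 False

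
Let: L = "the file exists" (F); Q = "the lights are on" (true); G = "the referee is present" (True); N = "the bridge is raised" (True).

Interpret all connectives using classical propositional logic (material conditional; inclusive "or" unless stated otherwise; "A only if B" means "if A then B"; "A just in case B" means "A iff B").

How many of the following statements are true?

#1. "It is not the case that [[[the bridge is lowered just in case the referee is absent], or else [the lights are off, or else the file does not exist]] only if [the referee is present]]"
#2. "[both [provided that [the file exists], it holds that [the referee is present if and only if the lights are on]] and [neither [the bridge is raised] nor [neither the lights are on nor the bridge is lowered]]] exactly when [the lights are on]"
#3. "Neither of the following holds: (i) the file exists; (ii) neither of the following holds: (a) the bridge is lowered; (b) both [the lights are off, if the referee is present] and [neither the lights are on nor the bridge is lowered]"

0

#1: This is not (((not N iff not G) or (not Q or not L)) -> G).

not N = not True = False
not G = not True = False
not N iff not G = False iff False = True
not Q = not True = False
not L = not False = True
not Q or not L = False or True = True
(not N iff not G) or (not Q or not L) = True or True = True
((not N iff not G) or (not Q or not L)) -> G = True -> True = True
not (((not N iff not G) or (not Q or not L)) -> G) = not True = False
Thus #1 is false.

#2: This is ((L -> (G iff Q)) and (N nor (Q nor not N))) iff Q.

G iff Q = True iff True = True
L -> (G iff Q) = False -> True = True
not N = not True = False
Q nor not N = True nor False = False
N nor (Q nor not N) = True nor False = False
(L -> (G iff Q)) and (N nor (Q nor not N)) = True and False = False
((L -> (G iff Q)) and (N nor (Q nor not N))) iff Q = False iff True = False
So #2 is false.

#3: This is L nor (not N nor ((G -> not Q) and (Q nor not N))).

not N = not True = False
not Q = not True = False
G -> not Q = True -> False = False
not N = not True = False
Q nor not N = True nor False = False
(G -> not Q) and (Q nor not N) = False and False = False
not N nor ((G -> not Q) and (Q nor not N)) = False nor False = True
L nor (not N nor ((G -> not Q) and (Q nor not N))) = False nor True = False
Hence #3 is false.

Count: 0.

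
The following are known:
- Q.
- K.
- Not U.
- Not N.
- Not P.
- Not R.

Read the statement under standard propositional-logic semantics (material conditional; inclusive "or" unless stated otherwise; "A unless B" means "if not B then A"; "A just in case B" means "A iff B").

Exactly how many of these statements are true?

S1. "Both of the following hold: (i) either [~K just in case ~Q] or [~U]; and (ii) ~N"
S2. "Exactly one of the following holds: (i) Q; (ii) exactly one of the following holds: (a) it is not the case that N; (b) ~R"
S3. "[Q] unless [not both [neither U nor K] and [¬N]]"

S1: Formalization: ((¬K ↔ ¬Q) ∨ ¬U) ∧ ¬N

¬K = ¬T = F
¬Q = ¬T = F
¬K ↔ ¬Q = F ↔ F = T
¬U = ¬F = T
(¬K ↔ ¬Q) ∨ ¬U = T ∨ T = T
¬N = ¬F = T
((¬K ↔ ¬Q) ∨ ¬U) ∧ ¬N = T ∧ T = T
Thus S1 is true.

S2: This is Q ⊕ (¬N ⊕ ¬R).

¬N = ¬F = T
¬R = ¬F = T
¬N ⊕ ¬R = T ⊕ T = F
Q ⊕ (¬N ⊕ ¬R) = T ⊕ F = T
Hence S2 is true.

S3: This is Q ∨ ((U ↓ K) ↑ ¬N).

U ↓ K = F ↓ T = F
¬N = ¬F = T
(U ↓ K) ↑ ¬N = F ↑ T = T
Q ∨ ((U ↓ K) ↑ ¬N) = T ∨ T = T
Thus S3 is true.

Count: 3.

3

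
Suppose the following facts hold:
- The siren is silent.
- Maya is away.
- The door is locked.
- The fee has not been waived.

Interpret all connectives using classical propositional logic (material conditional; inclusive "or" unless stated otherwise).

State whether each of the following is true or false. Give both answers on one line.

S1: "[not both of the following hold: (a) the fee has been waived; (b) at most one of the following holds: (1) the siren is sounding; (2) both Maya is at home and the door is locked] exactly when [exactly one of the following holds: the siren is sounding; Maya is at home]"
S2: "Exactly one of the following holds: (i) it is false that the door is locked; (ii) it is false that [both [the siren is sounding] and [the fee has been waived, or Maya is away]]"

S1 false / S2 true

Let S = "the fee has been waived" (False), P = "the siren is sounding" (False), Q = "Maya is at home" (False), R = "the door is locked" (True).

S1: In symbols: (S nand (P nand (Q and R))) iff (P xor Q)

Q and R = False and True = False
P nand (Q and R) = False nand False = True
S nand (P nand (Q and R)) = False nand True = True
P xor Q = False xor False = False
(S nand (P nand (Q and R))) iff (P xor Q) = True iff False = False
Hence S1 is false.

S2: Parsed as not R xor not (P and (S or not Q))

not R = not True = False
not Q = not False = True
S or not Q = False or True = True
P and (S or not Q) = False and True = False
not (P and (S or not Q)) = not False = True
not R xor not (P and (S or not Q)) = False xor True = True
Hence S2 is true.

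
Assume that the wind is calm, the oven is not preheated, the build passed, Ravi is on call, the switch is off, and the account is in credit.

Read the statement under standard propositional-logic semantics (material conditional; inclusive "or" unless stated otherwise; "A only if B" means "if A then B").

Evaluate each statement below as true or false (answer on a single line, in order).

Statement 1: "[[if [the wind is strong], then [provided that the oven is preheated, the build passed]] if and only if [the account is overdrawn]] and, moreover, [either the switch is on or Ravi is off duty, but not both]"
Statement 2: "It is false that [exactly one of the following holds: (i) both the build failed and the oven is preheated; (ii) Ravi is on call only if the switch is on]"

Statement 1 False, Statement 2 True

Let P = "the wind is strong" (F), Q = "the oven is preheated" (F), R = "the build passed" (T), V = "the account is overdrawn" (F), U = "the switch is on" (F), S = "Ravi is on call" (T).

Statement 1: In symbols: ((P -> (Q -> R)) <-> V) & (U xor ~S)

Q -> R = F -> T = T
P -> (Q -> R) = F -> T = T
(P -> (Q -> R)) <-> V = T <-> F = F
~S = ~T = F
U xor ~S = F xor F = F
((P -> (Q -> R)) <-> V) & (U xor ~S) = F & F = F
Thus Statement 1 is false.

Statement 2: This is ~((~R & Q) xor (S -> U)).

~R = ~T = F
~R & Q = F & F = F
S -> U = T -> F = F
(~R & Q) xor (S -> U) = F xor F = F
~((~R & Q) xor (S -> U)) = ~F = T
So Statement 2 is true.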